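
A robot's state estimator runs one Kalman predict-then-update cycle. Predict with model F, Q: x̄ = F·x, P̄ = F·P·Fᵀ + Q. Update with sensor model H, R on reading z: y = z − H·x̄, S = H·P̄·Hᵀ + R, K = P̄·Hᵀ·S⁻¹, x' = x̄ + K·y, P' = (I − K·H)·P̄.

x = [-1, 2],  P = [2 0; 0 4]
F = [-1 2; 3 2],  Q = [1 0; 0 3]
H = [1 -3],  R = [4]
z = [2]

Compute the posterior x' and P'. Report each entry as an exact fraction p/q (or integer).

x̄ = F·x = [5, 1]
P̄ = F·P·Fᵀ + Q = [19 10; 10 37]
y = z − H·x̄ = [0]
S = H·P̄·Hᵀ + R = [296]
K = P̄·Hᵀ·S⁻¹ = [-11/296; -101/296]
x' = x̄ + K·y = [5, 1]
P' = (I − K·H)·P̄ = [5503/296 1849/296; 1849/296 751/296]

x' = [5, 1]
P' = [5503/296 1849/296; 1849/296 751/296]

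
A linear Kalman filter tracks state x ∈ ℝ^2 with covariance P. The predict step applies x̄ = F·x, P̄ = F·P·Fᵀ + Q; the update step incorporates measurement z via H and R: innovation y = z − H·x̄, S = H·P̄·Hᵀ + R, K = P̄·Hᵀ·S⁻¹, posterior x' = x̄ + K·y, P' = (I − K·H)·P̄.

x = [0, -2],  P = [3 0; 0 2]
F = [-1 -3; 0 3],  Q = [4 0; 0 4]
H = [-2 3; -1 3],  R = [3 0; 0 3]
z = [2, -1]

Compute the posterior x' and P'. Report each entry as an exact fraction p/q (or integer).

x̄ = F·x = [6, -6]
P̄ = F·P·Fᵀ + Q = [25 -18; -18 22]
y = z − H·x̄ = [32, 23]
S = H·P̄·Hᵀ + R = [517 410; 410 334]
K = P̄·Hᵀ·S⁻¹ = [-391/763 599/1526; -62/763 268/763]
x' = x̄ + K·y = [-2091/1526, -398/763]
P' = (I − K·H)·P̄ = [4143/1526 990/763; 990/763 598/763]

x' = [-2091/1526, -398/763]
P' = [4143/1526 990/763; 990/763 598/763]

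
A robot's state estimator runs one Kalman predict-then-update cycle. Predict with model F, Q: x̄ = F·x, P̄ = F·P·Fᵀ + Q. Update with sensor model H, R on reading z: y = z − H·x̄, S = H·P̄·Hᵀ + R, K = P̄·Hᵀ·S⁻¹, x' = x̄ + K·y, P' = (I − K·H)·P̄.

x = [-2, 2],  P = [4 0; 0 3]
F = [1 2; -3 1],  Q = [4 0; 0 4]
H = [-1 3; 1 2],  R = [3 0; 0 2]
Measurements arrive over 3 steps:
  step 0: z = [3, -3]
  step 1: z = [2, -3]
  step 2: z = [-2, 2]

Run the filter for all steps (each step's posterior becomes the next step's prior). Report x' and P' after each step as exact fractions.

step 0: x̄ = F·x = [2, 8]
step 0: P̄ = F·P·Fᵀ + Q = [20 -6; -6 43]
step 0: y = z − H·x̄ = [-19, -21]
step 0: S = H·P̄·Hᵀ + R = [446 232; 232 170]
step 0: K = P̄·Hᵀ·S⁻¹ = [-231/611 344/611; 2195/10998 1090/5499]
step 0: x' = x̄ + K·y = [-1613/611, 499/10998]
step 0: P' = (I − K·H)·P̄ = [690/611 -1/611; -1/611 2189/10998]
step 1: x̄ = F·x = [-14018/5499, 87601/10998]
step 1: P̄ = F·P·Fᵀ + Q = [32548/5499 -16396/5499; -16396/5499 158069/10998]
step 1: y = z − H·x̄ = [-268843/10998, -90080/5499]
step 1: S = H·P̄·Hᵀ + R = [1717463/10998 425263/5499; 425263/5499 294100/5499]
step 1: K = P̄·Hᵀ·S⁻¹ = [-4352572/13039519 6282918/13039519; 2601549/13039519 2519569/13039519]
step 1: x' = x̄ + K·y = [-29764316/13039519, -1005536/13039519]
step 1: P' = (I − K·H)·P̄ = [12762588/13039519 -98376/13039519; -98376/13039519 2568757/13039519]
step 2: x̄ = F·x = [-31775388/13039519, 88287412/13039519]
step 2: P̄ = F·P·Fᵀ + Q = [74802188/13039519 -32658370/13039519; -32658370/13039519 170180381/13039519]
step 2: y = z − H·x̄ = [-322716662/13039519, -118720398/13039519]
step 2: S = H·P̄·Hᵀ + R = [1841494394/13039519 913621728/13039519; 913621728/13039519 650969270/13039519]
step 2: K = P̄·Hᵀ·S⁻¹ = [-2322532429/6979774321 3361329756/6979774321; 2779343293/13959548642 1348848684/6979774321]
step 2: x' = x̄ + K·y = [759091646/536905717, 44953071/536905717]
step 2: P' = (I − K·H)·P̄ = [6820634622/6979774321 -48987555/6979774321; -48987555/6979774321 2746684923/13959548642]

step 0: x' = [-1613/611, 499/10998], P' = [690/611 -1/611; -1/611 2189/10998]
step 1: x' = [-29764316/13039519, -1005536/13039519], P' = [12762588/13039519 -98376/13039519; -98376/13039519 2568757/13039519]
step 2: x' = [759091646/536905717, 44953071/536905717], P' = [6820634622/6979774321 -48987555/6979774321; -48987555/6979774321 2746684923/13959548642]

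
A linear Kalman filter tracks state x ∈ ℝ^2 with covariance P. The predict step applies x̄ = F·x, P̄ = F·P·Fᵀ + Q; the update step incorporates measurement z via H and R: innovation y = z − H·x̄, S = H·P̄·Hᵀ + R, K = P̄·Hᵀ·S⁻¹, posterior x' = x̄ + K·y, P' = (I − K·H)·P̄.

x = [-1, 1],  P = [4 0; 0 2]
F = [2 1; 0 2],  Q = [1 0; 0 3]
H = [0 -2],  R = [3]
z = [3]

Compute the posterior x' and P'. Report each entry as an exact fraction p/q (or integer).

x̄ = F·x = [-1, 2]
P̄ = F·P·Fᵀ + Q = [19 4; 4 11]
y = z − H·x̄ = [7]
S = H·P̄·Hᵀ + R = [47]
K = P̄·Hᵀ·S⁻¹ = [-8/47; -22/47]
x' = x̄ + K·y = [-103/47, -60/47]
P' = (I − K·H)·P̄ = [829/47 12/47; 12/47 33/47]

x' = [-103/47, -60/47]
P' = [829/47 12/47; 12/47 33/47]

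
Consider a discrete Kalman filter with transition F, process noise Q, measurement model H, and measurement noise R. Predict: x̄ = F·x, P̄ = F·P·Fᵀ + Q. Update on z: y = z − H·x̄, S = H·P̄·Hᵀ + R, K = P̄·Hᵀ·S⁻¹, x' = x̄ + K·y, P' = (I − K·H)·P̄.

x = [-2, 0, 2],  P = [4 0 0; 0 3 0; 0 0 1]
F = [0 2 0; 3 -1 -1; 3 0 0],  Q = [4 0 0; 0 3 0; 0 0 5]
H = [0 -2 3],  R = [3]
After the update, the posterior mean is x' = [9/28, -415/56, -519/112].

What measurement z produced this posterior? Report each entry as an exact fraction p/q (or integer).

x̄ = F·x = [0, -8, -6]
P̄ = F·P·Fᵀ + Q = [16 -6 0; -6 43 36; 0 36 41]
S = H·P̄·Hᵀ + R = [112]
K = P̄·Hᵀ·S⁻¹ = [3/28; 11/56; 51/112]
x' − x̄ = [9/28, 33/56, 153/112] = K·y
y = (KᵀK)⁻¹·Kᵀ·(x' − x̄) = [3]
z = y + H·x̄ = [3] + [-2] = [1]

z = [1]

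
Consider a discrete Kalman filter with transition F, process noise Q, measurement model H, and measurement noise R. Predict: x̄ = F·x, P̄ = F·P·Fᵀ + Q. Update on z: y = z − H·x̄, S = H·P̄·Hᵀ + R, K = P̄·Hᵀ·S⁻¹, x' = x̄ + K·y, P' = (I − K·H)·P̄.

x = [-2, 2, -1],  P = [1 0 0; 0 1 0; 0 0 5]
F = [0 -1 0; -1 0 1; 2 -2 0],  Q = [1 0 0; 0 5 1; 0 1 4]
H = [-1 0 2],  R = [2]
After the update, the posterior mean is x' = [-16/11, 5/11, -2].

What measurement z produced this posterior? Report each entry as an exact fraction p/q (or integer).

x̄ = F·x = [-2, 1, -8]
P̄ = F·P·Fᵀ + Q = [2 0 2; 0 11 -1; 2 -1 12]
S = H·P̄·Hᵀ + R = [44]
K = P̄·Hᵀ·S⁻¹ = [1/22; -1/22; 1/2]
x' − x̄ = [6/11, -6/11, 6] = K·y
y = (KᵀK)⁻¹·Kᵀ·(x' − x̄) = [12]
z = y + H·x̄ = [12] + [-14] = [-2]

z = [-2]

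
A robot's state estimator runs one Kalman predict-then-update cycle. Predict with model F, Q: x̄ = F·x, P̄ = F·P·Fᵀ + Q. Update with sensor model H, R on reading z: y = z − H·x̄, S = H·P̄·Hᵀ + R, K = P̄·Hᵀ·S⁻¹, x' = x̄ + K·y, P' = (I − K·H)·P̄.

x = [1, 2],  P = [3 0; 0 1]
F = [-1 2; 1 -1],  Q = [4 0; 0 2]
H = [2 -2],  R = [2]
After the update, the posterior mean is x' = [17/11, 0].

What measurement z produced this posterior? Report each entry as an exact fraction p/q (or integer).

x̄ = F·x = [3, -1]
P̄ = F·P·Fᵀ + Q = [11 -5; -5 6]
S = H·P̄·Hᵀ + R = [110]
K = P̄·Hᵀ·S⁻¹ = [16/55; -1/5]
x' − x̄ = [-16/11, 1] = K·y
y = (KᵀK)⁻¹·Kᵀ·(x' − x̄) = [-5]
z = y + H·x̄ = [-5] + [8] = [3]

z = [3]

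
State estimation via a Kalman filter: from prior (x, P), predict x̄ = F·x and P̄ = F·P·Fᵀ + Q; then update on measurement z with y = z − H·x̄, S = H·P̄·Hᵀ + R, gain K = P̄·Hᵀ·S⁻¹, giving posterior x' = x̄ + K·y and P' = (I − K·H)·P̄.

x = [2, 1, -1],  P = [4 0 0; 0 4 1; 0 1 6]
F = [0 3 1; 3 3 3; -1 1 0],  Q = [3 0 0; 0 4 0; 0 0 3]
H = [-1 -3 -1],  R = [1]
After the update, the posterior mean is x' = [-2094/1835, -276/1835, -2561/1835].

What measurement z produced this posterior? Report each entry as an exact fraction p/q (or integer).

x̄ = F·x = [2, 6, -1]
P̄ = F·P·Fᵀ + Q = [51 66 13; 66 148 3; 13 3 11]
S = H·P̄·Hᵀ + R = [1835]
K = P̄·Hᵀ·S⁻¹ = [-262/1835; -513/1835; -33/1835]
x' − x̄ = [-5764/1835, -11286/1835, -726/1835] = K·y
y = (KᵀK)⁻¹·Kᵀ·(x' − x̄) = [22]
z = y + H·x̄ = [22] + [-19] = [3]

z = [3]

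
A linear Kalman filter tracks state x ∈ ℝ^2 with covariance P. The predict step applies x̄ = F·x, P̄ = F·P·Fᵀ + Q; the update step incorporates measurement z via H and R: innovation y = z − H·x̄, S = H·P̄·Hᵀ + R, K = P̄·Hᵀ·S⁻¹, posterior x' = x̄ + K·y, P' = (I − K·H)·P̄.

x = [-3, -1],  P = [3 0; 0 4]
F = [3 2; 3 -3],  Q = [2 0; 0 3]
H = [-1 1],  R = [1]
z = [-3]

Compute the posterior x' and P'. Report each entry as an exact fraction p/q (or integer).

x̄ = F·x = [-11, -6]
P̄ = F·P·Fᵀ + Q = [45 3; 3 66]
y = z − H·x̄ = [-8]
S = H·P̄·Hᵀ + R = [106]
K = P̄·Hᵀ·S⁻¹ = [-21/53; 63/106]
x' = x̄ + K·y = [-415/53, -570/53]
P' = (I − K·H)·P̄ = [1503/53 1482/53; 1482/53 3027/106]

x' = [-415/53, -570/53]
P' = [1503/53 1482/53; 1482/53 3027/106]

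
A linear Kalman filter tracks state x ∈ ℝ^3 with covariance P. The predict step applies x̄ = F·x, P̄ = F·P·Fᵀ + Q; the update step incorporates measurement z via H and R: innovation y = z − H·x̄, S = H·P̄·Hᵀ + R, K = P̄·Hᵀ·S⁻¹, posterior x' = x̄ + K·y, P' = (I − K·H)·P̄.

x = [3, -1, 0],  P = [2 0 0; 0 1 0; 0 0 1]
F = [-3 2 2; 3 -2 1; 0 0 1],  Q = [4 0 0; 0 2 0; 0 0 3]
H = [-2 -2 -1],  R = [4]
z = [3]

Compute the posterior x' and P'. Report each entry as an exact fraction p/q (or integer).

x' = [-473/40, 847/80, -3/8]
P' = [479/20 -921/40 -3/4; -921/40 1879/80 -3/8; -3/4 -3/8 11/4]

x̄ = F·x = [-11, 11, 0]
P̄ = F·P·Fᵀ + Q = [30 -20 2; -20 25 1; 2 1 4]
y = z − H·x̄ = [3]
S = H·P̄·Hᵀ + R = [80]
K = P̄·Hᵀ·S⁻¹ = [-11/40; -11/80; -1/8]
x' = x̄ + K·y = [-473/40, 847/80, -3/8]
P' = (I − K·H)·P̄ = [479/20 -921/40 -3/4; -921/40 1879/80 -3/8; -3/4 -3/8 11/4]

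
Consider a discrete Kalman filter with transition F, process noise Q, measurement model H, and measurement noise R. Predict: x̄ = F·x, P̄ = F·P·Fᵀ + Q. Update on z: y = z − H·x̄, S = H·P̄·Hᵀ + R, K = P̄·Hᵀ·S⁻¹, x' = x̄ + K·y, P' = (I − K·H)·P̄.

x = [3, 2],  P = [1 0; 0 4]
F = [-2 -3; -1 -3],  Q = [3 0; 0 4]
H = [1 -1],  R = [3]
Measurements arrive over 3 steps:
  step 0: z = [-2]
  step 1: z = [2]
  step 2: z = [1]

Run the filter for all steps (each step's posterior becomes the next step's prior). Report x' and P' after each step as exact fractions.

step 0: x̄ = F·x = [-12, -9]
step 0: P̄ = F·P·Fᵀ + Q = [43 38; 38 41]
step 0: y = z − H·x̄ = [1]
step 0: S = H·P̄·Hᵀ + R = [11]
step 0: K = P̄·Hᵀ·S⁻¹ = [5/11; -3/11]
step 0: x' = x̄ + K·y = [-127/11, -102/11]
step 0: P' = (I − K·H)·P̄ = [448/11 433/11; 433/11 442/11]
step 1: x̄ = F·x = [560/11, 433/11]
step 1: P̄ = F·P·Fᵀ + Q = [10999/11 8771/11; 8771/11 7068/11]
step 1: y = z − H·x̄ = [-105/11]
step 1: S = H·P̄·Hᵀ + R = [558/11]
step 1: K = P̄·Hᵀ·S⁻¹ = [1114/279; 1703/558]
step 1: x' = x̄ + K·y = [1190/93, 1903/186]
step 1: P' = (I − K·H)·P̄ = [53339/279 49997/279; 49997/279 94885/558]
step 2: x̄ = F·x = [-10469/186, -8089/186]
step 2: P̄ = F·P·Fᵀ + Q = [2482279/558 1967267/558; 1967267/558 1562839/558]
step 2: y = z − H·x̄ = [1283/93]
step 2: S = H·P̄·Hᵀ + R = [56129/279]
step 2: K = P̄·Hᵀ·S⁻¹ = [257506/56129; 202214/56129]
step 2: x' = x̄ + K·y = [786515/112258, 697351/112258]
step 2: P' = (I − K·H)·P̄ = [24047161/112258 22502125/112258; 22502125/112258 21288841/112258]

step 0: x' = [-127/11, -102/11], P' = [448/11 433/11; 433/11 442/11]
step 1: x' = [1190/93, 1903/186], P' = [53339/279 49997/279; 49997/279 94885/558]
step 2: x' = [786515/112258, 697351/112258], P' = [24047161/112258 22502125/112258; 22502125/112258 21288841/112258]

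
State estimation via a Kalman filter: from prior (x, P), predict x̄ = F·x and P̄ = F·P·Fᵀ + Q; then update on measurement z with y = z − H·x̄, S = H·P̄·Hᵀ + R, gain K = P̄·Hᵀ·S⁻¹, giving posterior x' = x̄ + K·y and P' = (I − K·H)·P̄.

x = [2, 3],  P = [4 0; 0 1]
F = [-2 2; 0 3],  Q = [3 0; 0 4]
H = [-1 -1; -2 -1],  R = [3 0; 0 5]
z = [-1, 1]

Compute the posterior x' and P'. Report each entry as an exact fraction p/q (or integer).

x' = [-2876/905, 4567/905]
P' = [2449/905 -2803/905; -2803/905 4666/905]

x̄ = F·x = [2, 9]
P̄ = F·P·Fᵀ + Q = [23 6; 6 13]
y = z − H·x̄ = [10, 14]
S = H·P̄·Hᵀ + R = [51 77; 77 134]
K = P̄·Hᵀ·S⁻¹ = [118/905 -419/905; -621/905 188/905]
x' = x̄ + K·y = [-2876/905, 4567/905]
P' = (I − K·H)·P̄ = [2449/905 -2803/905; -2803/905 4666/905]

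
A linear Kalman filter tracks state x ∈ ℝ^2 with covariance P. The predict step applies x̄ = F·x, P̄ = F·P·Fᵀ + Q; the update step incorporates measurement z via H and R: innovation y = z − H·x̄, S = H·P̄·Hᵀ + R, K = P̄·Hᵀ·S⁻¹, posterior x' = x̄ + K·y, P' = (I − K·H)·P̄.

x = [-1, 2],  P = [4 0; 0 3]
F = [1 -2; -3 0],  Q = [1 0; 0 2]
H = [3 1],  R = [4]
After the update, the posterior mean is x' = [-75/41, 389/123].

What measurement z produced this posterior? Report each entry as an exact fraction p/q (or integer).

x̄ = F·x = [-5, 3]
P̄ = F·P·Fᵀ + Q = [17 -12; -12 38]
S = H·P̄·Hᵀ + R = [123]
K = P̄·Hᵀ·S⁻¹ = [13/41; 2/123]
x' − x̄ = [130/41, 20/123] = K·y
y = (KᵀK)⁻¹·Kᵀ·(x' − x̄) = [10]
z = y + H·x̄ = [10] + [-12] = [-2]

z = [-2]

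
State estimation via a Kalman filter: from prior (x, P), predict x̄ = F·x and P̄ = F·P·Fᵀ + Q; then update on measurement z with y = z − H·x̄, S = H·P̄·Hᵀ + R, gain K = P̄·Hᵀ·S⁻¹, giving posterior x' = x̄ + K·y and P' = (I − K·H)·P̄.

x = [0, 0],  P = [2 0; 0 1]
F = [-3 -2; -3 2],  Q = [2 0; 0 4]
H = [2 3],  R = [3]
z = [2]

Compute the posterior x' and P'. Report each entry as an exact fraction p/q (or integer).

x̄ = F·x = [0, 0]
P̄ = F·P·Fᵀ + Q = [24 14; 14 26]
y = z − H·x̄ = [2]
S = H·P̄·Hᵀ + R = [501]
K = P̄·Hᵀ·S⁻¹ = [30/167; 106/501]
x' = x̄ + K·y = [60/167, 212/501]
P' = (I − K·H)·P̄ = [1308/167 -842/167; -842/167 1790/501]

x' = [60/167, 212/501]
P' = [1308/167 -842/167; -842/167 1790/501]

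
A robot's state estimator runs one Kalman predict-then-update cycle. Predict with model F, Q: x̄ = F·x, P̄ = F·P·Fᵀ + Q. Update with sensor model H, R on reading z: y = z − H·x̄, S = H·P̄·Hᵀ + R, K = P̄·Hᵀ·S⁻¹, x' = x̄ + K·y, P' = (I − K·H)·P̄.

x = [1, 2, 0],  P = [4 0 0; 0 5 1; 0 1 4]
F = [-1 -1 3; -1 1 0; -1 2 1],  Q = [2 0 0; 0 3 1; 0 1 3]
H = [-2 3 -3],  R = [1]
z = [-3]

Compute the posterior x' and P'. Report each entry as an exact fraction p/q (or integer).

x' = [-299/136, 19/17, 487/136]
P' = [4847/408 -116/51 -4123/408; -116/51 580/51 658/51; -4123/408 658/51 8039/408]

x̄ = F·x = [-3, 1, 3]
P̄ = F·P·Fᵀ + Q = [41 2 11; 2 12 16; 11 16 35]
y = z − H·x̄ = [-3]
S = H·P̄·Hᵀ + R = [408]
K = P̄·Hᵀ·S⁻¹ = [-109/408; -2/51; -79/408]
x' = x̄ + K·y = [-299/136, 19/17, 487/136]
P' = (I − K·H)·P̄ = [4847/408 -116/51 -4123/408; -116/51 580/51 658/51; -4123/408 658/51 8039/408]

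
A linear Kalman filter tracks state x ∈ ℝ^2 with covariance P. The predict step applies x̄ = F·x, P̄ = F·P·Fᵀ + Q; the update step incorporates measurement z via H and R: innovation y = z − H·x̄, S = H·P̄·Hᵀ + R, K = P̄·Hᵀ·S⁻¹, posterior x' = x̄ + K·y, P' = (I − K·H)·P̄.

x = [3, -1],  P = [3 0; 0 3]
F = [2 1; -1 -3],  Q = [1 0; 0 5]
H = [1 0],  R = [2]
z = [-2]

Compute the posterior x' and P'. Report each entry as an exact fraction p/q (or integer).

x' = [-11/9, 35/6]
P' = [16/9 -5/3; -5/3 45/2]

x̄ = F·x = [5, 0]
P̄ = F·P·Fᵀ + Q = [16 -15; -15 35]
y = z − H·x̄ = [-7]
S = H·P̄·Hᵀ + R = [18]
K = P̄·Hᵀ·S⁻¹ = [8/9; -5/6]
x' = x̄ + K·y = [-11/9, 35/6]
P' = (I − K·H)·P̄ = [16/9 -5/3; -5/3 45/2]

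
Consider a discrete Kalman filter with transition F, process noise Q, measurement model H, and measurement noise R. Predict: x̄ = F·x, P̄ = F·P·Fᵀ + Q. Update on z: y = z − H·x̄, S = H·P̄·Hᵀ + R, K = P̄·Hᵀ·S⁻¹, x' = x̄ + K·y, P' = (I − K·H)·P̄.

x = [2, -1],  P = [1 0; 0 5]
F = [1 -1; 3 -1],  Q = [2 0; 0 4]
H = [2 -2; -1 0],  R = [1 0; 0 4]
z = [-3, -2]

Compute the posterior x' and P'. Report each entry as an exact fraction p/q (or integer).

x' = [7/3, 479/123]
P' = [8/3 8/3; 8/3 358/123]

x̄ = F·x = [3, 7]
P̄ = F·P·Fᵀ + Q = [8 8; 8 18]
y = z − H·x̄ = [5, 1]
S = H·P̄·Hᵀ + R = [41 0; 0 12]
K = P̄·Hᵀ·S⁻¹ = [0 -2/3; -20/41 -2/3]
x' = x̄ + K·y = [7/3, 479/123]
P' = (I − K·H)·P̄ = [8/3 8/3; 8/3 358/123]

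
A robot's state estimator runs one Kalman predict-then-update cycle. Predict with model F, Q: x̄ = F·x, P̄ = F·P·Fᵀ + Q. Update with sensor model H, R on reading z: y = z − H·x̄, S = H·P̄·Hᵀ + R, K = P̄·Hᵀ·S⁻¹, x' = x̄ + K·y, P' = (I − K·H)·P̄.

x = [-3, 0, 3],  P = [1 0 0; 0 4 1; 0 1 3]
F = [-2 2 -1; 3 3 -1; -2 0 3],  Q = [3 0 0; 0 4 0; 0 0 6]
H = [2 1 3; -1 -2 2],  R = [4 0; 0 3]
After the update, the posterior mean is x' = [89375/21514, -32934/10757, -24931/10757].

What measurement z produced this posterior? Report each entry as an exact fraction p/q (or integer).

x̄ = F·x = [3, -12, 15]
P̄ = F·P·Fᵀ + Q = [22 16 1; 16 46 -6; 1 -6 37]
S = H·P̄·Hᵀ + R = [511 31; 31 465]
K = P̄·Hᵀ·S⁻¹ = [997/7634 -28525/236654; 510/3817 -31590/118327; 760/3817 20059/118327]
x' − x̄ = [24833/21514, 96150/10757, -186286/10757] = K·y
y = (KᵀK)⁻¹·Kᵀ·(x' − x̄) = [-41, -54]
z = y + H·x̄ = [-41, -54] + [39, 51] = [-2, -3]

z = [-2, -3]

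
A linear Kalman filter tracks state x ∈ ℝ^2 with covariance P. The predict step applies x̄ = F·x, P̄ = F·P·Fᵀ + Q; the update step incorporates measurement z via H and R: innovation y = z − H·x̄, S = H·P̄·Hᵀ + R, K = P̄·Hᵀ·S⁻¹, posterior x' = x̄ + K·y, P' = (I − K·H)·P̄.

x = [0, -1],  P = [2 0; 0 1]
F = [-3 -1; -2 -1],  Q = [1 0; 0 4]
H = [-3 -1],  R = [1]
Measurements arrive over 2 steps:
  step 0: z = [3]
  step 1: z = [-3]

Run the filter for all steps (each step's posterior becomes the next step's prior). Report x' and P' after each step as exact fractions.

step 0: x' = [-239/272, -23/68], P' = [111/272 -65/68; -65/68 52/17]
step 1: x' = [2722/2557, 232/2557], P' = [1014/2557 -2433/2557; -2433/2557 23815/7671]

step 0: x̄ = F·x = [1, 1]
step 0: P̄ = F·P·Fᵀ + Q = [20 13; 13 13]
step 0: y = z − H·x̄ = [7]
step 0: S = H·P̄·Hᵀ + R = [272]
step 0: K = P̄·Hᵀ·S⁻¹ = [-73/272; -13/68]
step 0: x' = x̄ + K·y = [-239/272, -23/68]
step 0: P' = (I − K·H)·P̄ = [111/272 -65/68; -65/68 52/17]
step 1: x̄ = F·x = [809/272, 285/136]
step 1: P̄ = F·P·Fᵀ + Q = [543/272 99/136; 99/136 331/68]
step 1: y = z − H·x̄ = [2181/272]
step 1: S = H·P̄·Hᵀ + R = [7671/272]
step 1: K = P̄·Hᵀ·S⁻¹ = [-609/2557; -1918/7671]
step 1: x' = x̄ + K·y = [2722/2557, 232/2557]
step 1: P' = (I − K·H)·P̄ = [1014/2557 -2433/2557; -2433/2557 23815/7671]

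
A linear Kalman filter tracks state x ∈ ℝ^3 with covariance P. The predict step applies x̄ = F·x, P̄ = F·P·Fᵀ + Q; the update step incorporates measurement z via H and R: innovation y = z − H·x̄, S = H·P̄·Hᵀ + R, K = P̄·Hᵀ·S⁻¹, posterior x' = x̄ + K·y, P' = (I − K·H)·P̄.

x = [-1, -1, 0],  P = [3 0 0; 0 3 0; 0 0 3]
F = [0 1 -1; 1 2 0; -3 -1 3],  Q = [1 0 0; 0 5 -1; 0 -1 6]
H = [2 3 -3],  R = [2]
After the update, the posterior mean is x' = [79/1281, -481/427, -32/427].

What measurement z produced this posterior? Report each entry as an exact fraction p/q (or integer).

z = [-3]

x̄ = F·x = [-1, -3, 4]
P̄ = F·P·Fᵀ + Q = [7 6 -12; 6 20 -16; -12 -16 63]
S = H·P̄·Hᵀ + R = [1281]
K = P̄·Hᵀ·S⁻¹ = [68/1281; 40/427; -87/427]
x' − x̄ = [1360/1281, 800/427, -1740/427] = K·y
y = (KᵀK)⁻¹·Kᵀ·(x' − x̄) = [20]
z = y + H·x̄ = [20] + [-23] = [-3]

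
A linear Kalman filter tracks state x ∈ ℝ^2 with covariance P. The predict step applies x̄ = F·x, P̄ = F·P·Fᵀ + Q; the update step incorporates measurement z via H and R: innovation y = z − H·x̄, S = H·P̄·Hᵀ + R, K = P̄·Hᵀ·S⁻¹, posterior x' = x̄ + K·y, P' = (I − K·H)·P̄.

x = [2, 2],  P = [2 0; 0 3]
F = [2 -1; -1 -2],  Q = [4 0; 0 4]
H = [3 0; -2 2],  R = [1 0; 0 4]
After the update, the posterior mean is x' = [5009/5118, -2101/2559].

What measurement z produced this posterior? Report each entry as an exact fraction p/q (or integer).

x̄ = F·x = [2, -6]
P̄ = F·P·Fᵀ + Q = [15 2; 2 18]
S = H·P̄·Hᵀ + R = [136 -78; -78 120]
K = P̄·Hᵀ·S⁻¹ = [281/853 -13/5118; 268/853 1205/2559]
x' − x̄ = [-5227/5118, 13253/2559] = K·y
y = (KᵀK)⁻¹·Kᵀ·(x' − x̄) = [-3, 13]
z = y + H·x̄ = [-3, 13] + [6, -16] = [3, -3]

z = [3, -3]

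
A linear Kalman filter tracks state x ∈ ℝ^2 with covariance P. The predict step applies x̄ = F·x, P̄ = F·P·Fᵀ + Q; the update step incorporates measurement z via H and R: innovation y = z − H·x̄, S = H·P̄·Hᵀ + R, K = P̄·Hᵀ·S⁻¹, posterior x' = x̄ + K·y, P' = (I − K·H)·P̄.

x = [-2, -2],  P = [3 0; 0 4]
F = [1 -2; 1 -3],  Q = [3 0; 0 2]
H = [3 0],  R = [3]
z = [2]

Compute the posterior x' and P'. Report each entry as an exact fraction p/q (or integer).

x' = [46/67, 160/67]
P' = [22/67 27/67; 27/67 560/67]

x̄ = F·x = [2, 4]
P̄ = F·P·Fᵀ + Q = [22 27; 27 41]
y = z − H·x̄ = [-4]
S = H·P̄·Hᵀ + R = [201]
K = P̄·Hᵀ·S⁻¹ = [22/67; 27/67]
x' = x̄ + K·y = [46/67, 160/67]
P' = (I − K·H)·P̄ = [22/67 27/67; 27/67 560/67]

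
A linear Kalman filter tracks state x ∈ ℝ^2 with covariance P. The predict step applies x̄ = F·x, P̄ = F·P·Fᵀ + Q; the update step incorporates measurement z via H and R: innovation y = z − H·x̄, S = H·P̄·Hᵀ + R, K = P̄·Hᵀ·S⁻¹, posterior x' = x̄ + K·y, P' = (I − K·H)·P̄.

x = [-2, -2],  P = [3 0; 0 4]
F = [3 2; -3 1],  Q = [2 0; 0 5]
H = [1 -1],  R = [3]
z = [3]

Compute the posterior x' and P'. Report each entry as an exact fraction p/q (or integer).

x' = [-66/61, -447/122]
P' = [697/61 601/61; 601/61 1367/122]

x̄ = F·x = [-10, 4]
P̄ = F·P·Fᵀ + Q = [45 -19; -19 36]
y = z − H·x̄ = [17]
S = H·P̄·Hᵀ + R = [122]
K = P̄·Hᵀ·S⁻¹ = [32/61; -55/122]
x' = x̄ + K·y = [-66/61, -447/122]
P' = (I − K·H)·P̄ = [697/61 601/61; 601/61 1367/122]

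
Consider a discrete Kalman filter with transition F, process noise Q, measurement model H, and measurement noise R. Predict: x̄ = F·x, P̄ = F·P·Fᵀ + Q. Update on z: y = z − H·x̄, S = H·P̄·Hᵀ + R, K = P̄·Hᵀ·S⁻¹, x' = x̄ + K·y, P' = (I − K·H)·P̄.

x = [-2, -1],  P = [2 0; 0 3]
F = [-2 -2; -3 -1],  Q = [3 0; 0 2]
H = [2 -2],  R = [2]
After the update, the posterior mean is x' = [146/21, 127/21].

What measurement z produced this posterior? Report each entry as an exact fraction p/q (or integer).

x̄ = F·x = [6, 7]
P̄ = F·P·Fᵀ + Q = [23 18; 18 23]
S = H·P̄·Hᵀ + R = [42]
K = P̄·Hᵀ·S⁻¹ = [5/21; -5/21]
x' − x̄ = [20/21, -20/21] = K·y
y = (KᵀK)⁻¹·Kᵀ·(x' − x̄) = [4]
z = y + H·x̄ = [4] + [-2] = [2]

z = [2]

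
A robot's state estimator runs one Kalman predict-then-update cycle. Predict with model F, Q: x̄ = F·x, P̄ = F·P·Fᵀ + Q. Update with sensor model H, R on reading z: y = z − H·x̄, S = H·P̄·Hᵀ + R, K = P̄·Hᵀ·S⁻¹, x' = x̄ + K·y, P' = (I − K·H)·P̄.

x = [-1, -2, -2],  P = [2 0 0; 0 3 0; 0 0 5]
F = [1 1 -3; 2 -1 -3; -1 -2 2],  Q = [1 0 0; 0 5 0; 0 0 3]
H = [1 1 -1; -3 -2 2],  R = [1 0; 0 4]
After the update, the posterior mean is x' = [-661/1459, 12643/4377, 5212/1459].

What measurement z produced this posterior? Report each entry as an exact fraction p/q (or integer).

x̄ = F·x = [3, 6, 1]
P̄ = F·P·Fᵀ + Q = [51 46 -38; 46 61 -28; -38 -28 37]
S = H·P̄·Hᵀ + R = [374 -881; -881 2087]
K = P̄·Hᵀ·S⁻¹ = [-352/1459 -373/1459; 3349/4377 751/4377; 1/1459 171/1459]
x' − x̄ = [-5038/1459, -13619/4377, 3753/1459] = K·y
y = (KᵀK)⁻¹·Kᵀ·(x' − x̄) = [-9, 22]
z = y + H·x̄ = [-9, 22] + [8, -19] = [-1, 3]

z = [-1, 3]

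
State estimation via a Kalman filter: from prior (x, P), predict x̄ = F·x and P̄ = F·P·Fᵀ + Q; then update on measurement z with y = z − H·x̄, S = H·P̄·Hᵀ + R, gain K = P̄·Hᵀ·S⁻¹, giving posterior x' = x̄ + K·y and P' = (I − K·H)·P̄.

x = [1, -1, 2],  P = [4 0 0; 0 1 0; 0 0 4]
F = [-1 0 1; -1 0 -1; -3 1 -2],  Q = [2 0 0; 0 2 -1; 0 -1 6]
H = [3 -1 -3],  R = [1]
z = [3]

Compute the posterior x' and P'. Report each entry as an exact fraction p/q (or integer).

x̄ = F·x = [1, -3, -8]
P̄ = F·P·Fᵀ + Q = [10 0 4; 0 10 19; 4 19 59]
y = z − H·x̄ = [-27]
S = H·P̄·Hᵀ + R = [674]
K = P̄·Hᵀ·S⁻¹ = [9/337; -67/674; -92/337]
x' = x̄ + K·y = [94/337, -213/674, -212/337]
P' = (I − K·H)·P̄ = [3208/337 603/337 3004/337; 603/337 2251/674 239/337; 3004/337 239/337 2955/337]

x' = [94/337, -213/674, -212/337]
P' = [3208/337 603/337 3004/337; 603/337 2251/674 239/337; 3004/337 239/337 2955/337]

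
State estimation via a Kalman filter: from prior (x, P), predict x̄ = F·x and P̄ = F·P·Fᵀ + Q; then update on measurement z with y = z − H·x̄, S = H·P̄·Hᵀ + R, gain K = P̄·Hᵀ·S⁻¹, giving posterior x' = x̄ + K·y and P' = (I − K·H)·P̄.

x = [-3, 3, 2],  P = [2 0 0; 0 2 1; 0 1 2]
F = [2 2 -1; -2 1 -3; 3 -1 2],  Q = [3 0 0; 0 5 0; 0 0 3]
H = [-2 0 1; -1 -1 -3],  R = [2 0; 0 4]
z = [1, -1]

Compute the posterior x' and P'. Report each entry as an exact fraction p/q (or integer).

x̄ = F·x = [-2, 3, -8]
P̄ = F·P·Fᵀ + Q = [17 -5 9; -5 27 -21; 9 -21 27]
y = z − H·x̄ = [5, -24]
S = H·P̄·Hᵀ + R = [61 9; 9 209]
K = P̄·Hᵀ·S⁻¹ = [-2437/6334 -1077/6334; -667/3167 650/3167; 1251/6334 -2145/6334]
x' = x̄ + K·y = [995/6334, -9434/3167, 7063/6334]
P' = (I − K·H)·P̄ = [2375/3167 -7160/3167 2313/3167; -7160/3167 51522/3167 -15654/3167; 2313/3167 -15654/3167 5877/3167]

x' = [995/6334, -9434/3167, 7063/6334]
P' = [2375/3167 -7160/3167 2313/3167; -7160/3167 51522/3167 -15654/3167; 2313/3167 -15654/3167 5877/3167]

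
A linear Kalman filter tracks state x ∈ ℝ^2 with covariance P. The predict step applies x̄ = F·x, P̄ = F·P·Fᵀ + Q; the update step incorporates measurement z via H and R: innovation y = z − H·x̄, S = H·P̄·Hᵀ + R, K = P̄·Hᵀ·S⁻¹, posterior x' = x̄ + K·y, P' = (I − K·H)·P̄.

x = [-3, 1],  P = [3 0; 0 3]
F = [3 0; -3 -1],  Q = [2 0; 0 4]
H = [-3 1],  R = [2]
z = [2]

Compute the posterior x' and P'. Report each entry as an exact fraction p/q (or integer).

x̄ = F·x = [-9, 8]
P̄ = F·P·Fᵀ + Q = [29 -27; -27 34]
y = z − H·x̄ = [-33]
S = H·P̄·Hᵀ + R = [459]
K = P̄·Hᵀ·S⁻¹ = [-38/153; 115/459]
x' = x̄ + K·y = [-41/51, -41/153]
P' = (I − K·H)·P̄ = [35/51 239/153; 239/153 2381/459]

x' = [-41/51, -41/153]
P' = [35/51 239/153; 239/153 2381/459]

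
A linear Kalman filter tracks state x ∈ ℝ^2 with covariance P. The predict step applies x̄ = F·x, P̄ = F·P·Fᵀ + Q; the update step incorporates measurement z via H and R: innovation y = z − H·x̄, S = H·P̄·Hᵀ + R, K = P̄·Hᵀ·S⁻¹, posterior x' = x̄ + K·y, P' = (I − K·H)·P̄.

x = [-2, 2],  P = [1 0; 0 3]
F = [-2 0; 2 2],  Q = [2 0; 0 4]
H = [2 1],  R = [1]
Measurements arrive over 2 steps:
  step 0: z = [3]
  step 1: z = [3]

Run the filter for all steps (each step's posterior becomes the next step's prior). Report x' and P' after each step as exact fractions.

step 0: x' = [76/29, -60/29], P' = [110/29 -212/29; -212/29 436/29]
step 1: x' = [-548/473, 22276/4257], P' = [570/473 -984/473; -984/473 19132/4257]

step 0: x̄ = F·x = [4, 0]
step 0: P̄ = F·P·Fᵀ + Q = [6 -4; -4 20]
step 0: y = z − H·x̄ = [-5]
step 0: S = H·P̄·Hᵀ + R = [29]
step 0: K = P̄·Hᵀ·S⁻¹ = [8/29; 12/29]
step 0: x' = x̄ + K·y = [76/29, -60/29]
step 0: P' = (I − K·H)·P̄ = [110/29 -212/29; -212/29 436/29]
step 1: x̄ = F·x = [-152/29, 32/29]
step 1: P̄ = F·P·Fᵀ + Q = [498/29 408/29; 408/29 604/29]
step 1: y = z − H·x̄ = [359/29]
step 1: S = H·P̄·Hᵀ + R = [4257/29]
step 1: K = P̄·Hᵀ·S⁻¹ = [156/473; 1420/4257]
step 1: x' = x̄ + K·y = [-548/473, 22276/4257]
step 1: P' = (I − K·H)·P̄ = [570/473 -984/473; -984/473 19132/4257]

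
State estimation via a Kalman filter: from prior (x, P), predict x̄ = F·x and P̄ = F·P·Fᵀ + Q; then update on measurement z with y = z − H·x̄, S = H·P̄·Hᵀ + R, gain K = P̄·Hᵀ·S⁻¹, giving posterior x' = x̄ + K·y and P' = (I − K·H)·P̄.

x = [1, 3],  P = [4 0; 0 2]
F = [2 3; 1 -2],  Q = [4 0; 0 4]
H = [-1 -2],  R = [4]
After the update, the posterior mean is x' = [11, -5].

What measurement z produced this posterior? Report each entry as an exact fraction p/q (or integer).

x̄ = F·x = [11, -5]
P̄ = F·P·Fᵀ + Q = [38 -4; -4 16]
S = H·P̄·Hᵀ + R = [90]
K = P̄·Hᵀ·S⁻¹ = [-1/3; -14/45]
x' − x̄ = [0, 0] = K·y
y = (KᵀK)⁻¹·Kᵀ·(x' − x̄) = [0]
z = y + H·x̄ = [0] + [-1] = [-1]

z = [-1]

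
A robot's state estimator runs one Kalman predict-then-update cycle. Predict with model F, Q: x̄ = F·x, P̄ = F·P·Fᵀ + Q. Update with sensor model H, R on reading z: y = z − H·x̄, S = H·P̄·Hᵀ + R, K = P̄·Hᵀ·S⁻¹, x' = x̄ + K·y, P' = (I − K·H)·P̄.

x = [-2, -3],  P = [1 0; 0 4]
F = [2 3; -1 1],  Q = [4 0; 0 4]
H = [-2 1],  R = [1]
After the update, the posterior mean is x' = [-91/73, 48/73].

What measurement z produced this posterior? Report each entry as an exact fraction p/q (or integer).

x̄ = F·x = [-13, -1]
P̄ = F·P·Fᵀ + Q = [44 10; 10 9]
S = H·P̄·Hᵀ + R = [146]
K = P̄·Hᵀ·S⁻¹ = [-39/73; -11/146]
x' − x̄ = [858/73, 121/73] = K·y
y = (KᵀK)⁻¹·Kᵀ·(x' − x̄) = [-22]
z = y + H·x̄ = [-22] + [25] = [3]

z = [3]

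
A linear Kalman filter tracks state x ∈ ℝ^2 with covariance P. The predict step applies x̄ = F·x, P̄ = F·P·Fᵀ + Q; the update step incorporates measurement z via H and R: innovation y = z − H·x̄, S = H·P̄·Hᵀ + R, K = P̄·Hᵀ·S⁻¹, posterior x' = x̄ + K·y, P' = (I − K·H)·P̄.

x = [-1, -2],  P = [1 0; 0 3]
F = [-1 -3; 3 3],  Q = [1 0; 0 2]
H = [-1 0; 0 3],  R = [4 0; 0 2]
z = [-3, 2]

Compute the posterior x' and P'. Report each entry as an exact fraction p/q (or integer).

x' = [1205/813, 295/542]
P' = [1876/813 -20/271; -20/271 59/271]

x̄ = F·x = [7, -9]
P̄ = F·P·Fᵀ + Q = [29 -30; -30 38]
y = z − H·x̄ = [4, 29]
S = H·P̄·Hᵀ + R = [33 90; 90 344]
K = P̄·Hᵀ·S⁻¹ = [-469/813 -30/271; 5/271 177/542]
x' = x̄ + K·y = [1205/813, 295/542]
P' = (I − K·H)·P̄ = [1876/813 -20/271; -20/271 59/271]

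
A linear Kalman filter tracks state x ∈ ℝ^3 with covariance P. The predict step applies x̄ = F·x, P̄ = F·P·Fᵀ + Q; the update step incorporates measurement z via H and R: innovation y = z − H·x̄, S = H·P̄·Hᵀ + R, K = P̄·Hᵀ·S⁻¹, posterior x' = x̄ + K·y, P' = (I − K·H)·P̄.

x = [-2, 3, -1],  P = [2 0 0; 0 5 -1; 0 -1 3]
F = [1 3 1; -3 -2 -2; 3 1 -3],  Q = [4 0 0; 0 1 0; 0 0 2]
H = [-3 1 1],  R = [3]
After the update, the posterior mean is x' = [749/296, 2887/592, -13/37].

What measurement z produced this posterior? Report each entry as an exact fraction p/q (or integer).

x̄ = F·x = [6, 2, 0]
P̄ = F·P·Fᵀ + Q = [48 -34 20; -34 43 -14; 20 -14 58]
S = H·P̄·Hᵀ + R = [592]
K = P̄·Hᵀ·S⁻¹ = [-79/296; 131/592; -1/37]
x' − x̄ = [-1027/296, 1703/592, -13/37] = K·y
y = (KᵀK)⁻¹·Kᵀ·(x' − x̄) = [13]
z = y + H·x̄ = [13] + [-16] = [-3]

z = [-3]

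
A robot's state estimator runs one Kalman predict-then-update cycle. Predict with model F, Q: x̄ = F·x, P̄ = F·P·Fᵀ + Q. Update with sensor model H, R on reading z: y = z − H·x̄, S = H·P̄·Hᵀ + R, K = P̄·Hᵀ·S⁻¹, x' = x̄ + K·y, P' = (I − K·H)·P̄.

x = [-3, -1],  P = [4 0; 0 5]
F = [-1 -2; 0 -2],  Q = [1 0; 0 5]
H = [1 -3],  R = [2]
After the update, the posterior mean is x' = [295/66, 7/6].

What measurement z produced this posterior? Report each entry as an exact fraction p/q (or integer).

x̄ = F·x = [5, 2]
P̄ = F·P·Fᵀ + Q = [25 20; 20 25]
S = H·P̄·Hᵀ + R = [132]
K = P̄·Hᵀ·S⁻¹ = [-35/132; -5/12]
x' − x̄ = [-35/66, -5/6] = K·y
y = (KᵀK)⁻¹·Kᵀ·(x' − x̄) = [2]
z = y + H·x̄ = [2] + [-1] = [1]

z = [1]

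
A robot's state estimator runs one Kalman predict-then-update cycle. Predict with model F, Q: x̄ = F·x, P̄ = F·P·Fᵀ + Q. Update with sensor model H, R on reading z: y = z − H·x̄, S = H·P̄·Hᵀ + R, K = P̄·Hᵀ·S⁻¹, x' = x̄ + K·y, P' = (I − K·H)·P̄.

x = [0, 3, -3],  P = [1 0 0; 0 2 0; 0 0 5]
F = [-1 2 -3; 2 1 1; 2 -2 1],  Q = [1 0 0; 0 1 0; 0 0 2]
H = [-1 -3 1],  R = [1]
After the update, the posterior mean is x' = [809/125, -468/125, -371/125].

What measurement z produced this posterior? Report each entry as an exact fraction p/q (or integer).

z = [2]

x̄ = F·x = [15, 0, -9]
P̄ = F·P·Fᵀ + Q = [55 -13 -25; -13 12 5; -25 5 19]
S = H·P̄·Hᵀ + R = [125]
K = P̄·Hᵀ·S⁻¹ = [-41/125; -18/125; 29/125]
x' − x̄ = [-1066/125, -468/125, 754/125] = K·y
y = (KᵀK)⁻¹·Kᵀ·(x' − x̄) = [26]
z = y + H·x̄ = [26] + [-24] = [2]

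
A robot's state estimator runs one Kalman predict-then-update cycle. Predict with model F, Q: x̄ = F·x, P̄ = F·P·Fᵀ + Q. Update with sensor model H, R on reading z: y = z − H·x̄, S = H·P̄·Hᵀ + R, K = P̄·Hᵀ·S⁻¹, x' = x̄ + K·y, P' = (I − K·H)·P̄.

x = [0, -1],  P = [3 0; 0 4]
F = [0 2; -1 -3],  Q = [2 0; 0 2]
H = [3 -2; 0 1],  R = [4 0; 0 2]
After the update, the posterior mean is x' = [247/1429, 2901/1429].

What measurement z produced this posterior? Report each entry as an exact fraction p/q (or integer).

x̄ = F·x = [-2, 3]
P̄ = F·P·Fᵀ + Q = [18 -24; -24 41]
S = H·P̄·Hᵀ + R = [618 -154; -154 43]
K = P̄·Hᵀ·S⁻¹ = [345/1429 438/1429; -154/1429 811/1429]
x' − x̄ = [3105/1429, -1386/1429] = K·y
y = (KᵀK)⁻¹·Kᵀ·(x' − x̄) = [9, 0]
z = y + H·x̄ = [9, 0] + [-12, 3] = [-3, 3]

z = [-3, 3]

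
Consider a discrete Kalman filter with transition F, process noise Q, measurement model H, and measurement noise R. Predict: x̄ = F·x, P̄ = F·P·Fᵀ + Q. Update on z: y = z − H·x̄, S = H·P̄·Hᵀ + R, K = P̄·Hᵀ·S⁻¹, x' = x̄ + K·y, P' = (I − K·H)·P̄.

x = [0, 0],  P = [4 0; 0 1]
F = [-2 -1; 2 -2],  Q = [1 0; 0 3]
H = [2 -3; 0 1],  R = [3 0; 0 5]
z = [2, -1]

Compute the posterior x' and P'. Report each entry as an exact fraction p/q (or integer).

x' = [386/3191, -1911/3191]
P' = [10734/3191 6330/3191; 6330/3191 4705/3191]

x̄ = F·x = [0, 0]
P̄ = F·P·Fᵀ + Q = [18 -14; -14 23]
y = z − H·x̄ = [2, -1]
S = H·P̄·Hᵀ + R = [450 -97; -97 28]
K = P̄·Hᵀ·S⁻¹ = [826/3191 1266/3191; -485/3191 941/3191]
x' = x̄ + K·y = [386/3191, -1911/3191]
P' = (I − K·H)·P̄ = [10734/3191 6330/3191; 6330/3191 4705/3191]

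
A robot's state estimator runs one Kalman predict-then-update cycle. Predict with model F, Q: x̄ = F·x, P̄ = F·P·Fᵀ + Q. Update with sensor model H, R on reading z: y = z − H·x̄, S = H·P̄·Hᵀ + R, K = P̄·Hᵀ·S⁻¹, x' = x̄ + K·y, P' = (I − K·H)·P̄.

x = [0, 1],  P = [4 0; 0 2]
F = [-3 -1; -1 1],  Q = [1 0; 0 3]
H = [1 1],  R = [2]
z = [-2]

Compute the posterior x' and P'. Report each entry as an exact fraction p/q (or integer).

x̄ = F·x = [-1, 1]
P̄ = F·P·Fᵀ + Q = [39 10; 10 9]
y = z − H·x̄ = [-2]
S = H·P̄·Hᵀ + R = [70]
K = P̄·Hᵀ·S⁻¹ = [7/10; 19/70]
x' = x̄ + K·y = [-12/5, 16/35]
P' = (I − K·H)·P̄ = [47/10 -33/10; -33/10 269/70]

x' = [-12/5, 16/35]
P' = [47/10 -33/10; -33/10 269/70]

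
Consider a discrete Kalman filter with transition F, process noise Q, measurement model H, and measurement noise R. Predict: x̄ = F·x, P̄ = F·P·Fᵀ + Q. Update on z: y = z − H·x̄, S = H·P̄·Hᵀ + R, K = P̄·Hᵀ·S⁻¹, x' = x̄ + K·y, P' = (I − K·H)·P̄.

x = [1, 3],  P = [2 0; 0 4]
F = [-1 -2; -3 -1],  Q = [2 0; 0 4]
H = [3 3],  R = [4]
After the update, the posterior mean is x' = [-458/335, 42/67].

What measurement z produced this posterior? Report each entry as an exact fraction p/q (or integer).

x̄ = F·x = [-7, -6]
P̄ = F·P·Fᵀ + Q = [20 14; 14 26]
S = H·P̄·Hᵀ + R = [670]
K = P̄·Hᵀ·S⁻¹ = [51/335; 12/67]
x' − x̄ = [1887/335, 444/67] = K·y
y = (KᵀK)⁻¹·Kᵀ·(x' − x̄) = [37]
z = y + H·x̄ = [37] + [-39] = [-2]

z = [-2]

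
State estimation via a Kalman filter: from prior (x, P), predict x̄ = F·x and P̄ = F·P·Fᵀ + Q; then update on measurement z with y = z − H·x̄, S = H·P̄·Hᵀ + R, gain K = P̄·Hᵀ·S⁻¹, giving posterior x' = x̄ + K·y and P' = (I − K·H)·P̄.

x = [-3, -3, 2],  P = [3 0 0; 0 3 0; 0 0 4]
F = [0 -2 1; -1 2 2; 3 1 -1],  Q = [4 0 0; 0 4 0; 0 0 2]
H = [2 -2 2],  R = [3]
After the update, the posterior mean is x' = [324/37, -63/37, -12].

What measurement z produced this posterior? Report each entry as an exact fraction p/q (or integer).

x̄ = F·x = [8, 1, -14]
P̄ = F·P·Fᵀ + Q = [20 -4 -10; -4 35 -11; -10 -11 36]
S = H·P̄·Hᵀ + R = [407]
K = P̄·Hᵀ·S⁻¹ = [28/407; -100/407; 2/11]
x' − x̄ = [28/37, -100/37, 2] = K·y
y = (KᵀK)⁻¹·Kᵀ·(x' − x̄) = [11]
z = y + H·x̄ = [11] + [-14] = [-3]

z = [-3]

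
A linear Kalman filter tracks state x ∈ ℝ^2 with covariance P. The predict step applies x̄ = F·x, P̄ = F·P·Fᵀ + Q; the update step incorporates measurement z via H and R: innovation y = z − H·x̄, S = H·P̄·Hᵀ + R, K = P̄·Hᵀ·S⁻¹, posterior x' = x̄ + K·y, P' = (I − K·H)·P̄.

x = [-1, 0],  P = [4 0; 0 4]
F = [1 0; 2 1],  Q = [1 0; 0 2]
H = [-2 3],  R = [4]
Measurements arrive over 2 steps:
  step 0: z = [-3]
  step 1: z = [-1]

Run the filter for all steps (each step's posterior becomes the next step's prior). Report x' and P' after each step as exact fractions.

step 0: x̄ = F·x = [-1, -2]
step 0: P̄ = F·P·Fᵀ + Q = [5 8; 8 22]
step 0: y = z − H·x̄ = [1]
step 0: S = H·P̄·Hᵀ + R = [126]
step 0: K = P̄·Hᵀ·S⁻¹ = [1/9; 25/63]
step 0: x' = x̄ + K·y = [-8/9, -101/63]
step 0: P' = (I − K·H)·P̄ = [31/9 22/9; 22/9 136/63]
step 1: x̄ = F·x = [-8/9, -71/21]
step 1: P̄ = F·P·Fᵀ + Q = [40/9 28/3; 28/3 194/7]
step 1: y = z − H·x̄ = [464/63]
step 1: S = H·P̄·Hᵀ + R = [10030/63]
step 1: K = P̄·Hᵀ·S⁻¹ = [602/5015; 2031/5015]
step 1: x' = x̄ + K·y = [-24/5015, -1997/5015]
step 1: P' = (I − K·H)·P̄ = [10784/5015 7992/5015; 7992/5015 8036/5015]

step 0: x' = [-8/9, -101/63], P' = [31/9 22/9; 22/9 136/63]
step 1: x' = [-24/5015, -1997/5015], P' = [10784/5015 7992/5015; 7992/5015 8036/5015]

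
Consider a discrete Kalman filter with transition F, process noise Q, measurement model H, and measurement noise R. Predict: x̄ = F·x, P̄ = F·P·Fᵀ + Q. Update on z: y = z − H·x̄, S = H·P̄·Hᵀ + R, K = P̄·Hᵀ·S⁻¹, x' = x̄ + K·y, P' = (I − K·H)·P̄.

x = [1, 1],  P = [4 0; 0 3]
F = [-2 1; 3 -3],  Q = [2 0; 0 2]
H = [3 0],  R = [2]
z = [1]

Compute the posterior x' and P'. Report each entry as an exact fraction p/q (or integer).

x̄ = F·x = [-1, 0]
P̄ = F·P·Fᵀ + Q = [21 -33; -33 65]
y = z − H·x̄ = [4]
S = H·P̄·Hᵀ + R = [191]
K = P̄·Hᵀ·S⁻¹ = [63/191; -99/191]
x' = x̄ + K·y = [61/191, -396/191]
P' = (I − K·H)·P̄ = [42/191 -66/191; -66/191 2614/191]

x' = [61/191, -396/191]
P' = [42/191 -66/191; -66/191 2614/191]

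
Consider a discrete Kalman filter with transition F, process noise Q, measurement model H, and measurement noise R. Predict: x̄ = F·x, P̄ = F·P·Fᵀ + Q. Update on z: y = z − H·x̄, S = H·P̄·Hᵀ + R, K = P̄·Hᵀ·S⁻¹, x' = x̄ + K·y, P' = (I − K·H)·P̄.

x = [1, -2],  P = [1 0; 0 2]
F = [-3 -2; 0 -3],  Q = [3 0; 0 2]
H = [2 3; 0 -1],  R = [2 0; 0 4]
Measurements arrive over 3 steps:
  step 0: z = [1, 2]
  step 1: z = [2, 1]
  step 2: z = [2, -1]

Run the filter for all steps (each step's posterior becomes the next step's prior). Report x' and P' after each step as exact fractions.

step 0: x' = [-15/56, 11/24], P' = [103/28 -9/4; -9/4 19/12]
step 1: x' = [1368/967, -1057/2901], P' = [73733/12571 -46680/12571; -46680/12571 96412/37713]
step 2: x' = [-6917756/3997937, 20759981/11993811], P' = [25571506/3997937 -16264344/3997937; -16264344/3997937 33505772/11993811]

step 0: x̄ = F·x = [1, 6]
step 0: P̄ = F·P·Fᵀ + Q = [20 12; 12 20]
step 0: y = z − H·x̄ = [-19, 8]
step 0: S = H·P̄·Hᵀ + R = [406 -84; -84 24]
step 0: K = P̄·Hᵀ·S⁻¹ = [17/56 9/16; 1/8 -19/48]
step 0: x' = x̄ + K·y = [-15/56, 11/24]
step 0: P' = (I − K·H)·P̄ = [103/28 -9/4; -9/4 19/12]
step 1: x̄ = F·x = [-19/168, -11/8]
step 1: P̄ = F·P·Fᵀ + Q = [1297/84 -43/4; -43/4 65/4]
step 1: y = z − H·x̄ = [1067/168, -3/8]
step 1: S = H·P̄·Hᵀ + R = [6805/84 -109/4; -109/4 81/4]
step 1: K = P̄·Hᵀ·S⁻¹ = [3713/12571 11670/12571; 1526/12571 -24103/37713]
step 1: x' = x̄ + K·y = [1368/967, -1057/2901]
step 1: P' = (I − K·H)·P̄ = [73733/12571 -46680/12571; -46680/12571 96412/37713]
step 2: x̄ = F·x = [-10198/2901, 1057/967]
step 2: P̄ = F·P·Fᵀ + Q = [809098/37713 -227296/12571; -227296/12571 314378/12571]
step 2: y = z − H·x̄ = [16685/2901, 90/967]
step 2: S = H·P̄·Hᵀ + R = [3617368/37713 -488542/12571; -488542/12571 364662/12571]
step 2: K = P̄·Hᵀ·S⁻¹ = [1174990/3997937 4066086/3997937; 488542/3997937 -8376443/11993811]
step 2: x' = x̄ + K·y = [-6917756/3997937, 20759981/11993811]
step 2: P' = (I − K·H)·P̄ = [25571506/3997937 -16264344/3997937; -16264344/3997937 33505772/11993811]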